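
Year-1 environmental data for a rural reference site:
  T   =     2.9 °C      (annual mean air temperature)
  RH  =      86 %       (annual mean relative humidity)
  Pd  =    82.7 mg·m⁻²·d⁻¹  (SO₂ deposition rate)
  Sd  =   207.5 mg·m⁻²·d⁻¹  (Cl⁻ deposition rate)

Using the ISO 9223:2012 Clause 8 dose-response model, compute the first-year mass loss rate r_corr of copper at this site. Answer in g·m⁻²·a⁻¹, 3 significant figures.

copper: T≤10 °C ⇒ hinge +0.126·(2.9−10) = -0.8946
  Pd branch = 0.0053·Pd^0.26·e^(0.059·RH+f) = 1.091 μm/a
  Cl⁻ term: 0.01025·207.5^0.27·exp(0.036·86+0.049·2.9) = 1.103
  sum: 1.091 + 1.103 → r_corr = 2.194 μm/a
Convert to mass loss: 2.194 μm/a × 8.96 g/cm³ = 19.66 g·m⁻²·a⁻¹

r_corr = 19.7 g·m⁻²·a⁻¹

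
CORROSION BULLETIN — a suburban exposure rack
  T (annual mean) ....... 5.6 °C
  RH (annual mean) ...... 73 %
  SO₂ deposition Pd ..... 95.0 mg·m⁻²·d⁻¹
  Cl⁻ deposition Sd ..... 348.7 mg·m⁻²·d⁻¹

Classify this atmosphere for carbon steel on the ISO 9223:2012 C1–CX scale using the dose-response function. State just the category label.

carbon steel: temperature factor f = +0.150·(-4.4) = -0.6600
  Pd branch = 1.77·Pd^0.52·e^(0.02·RH+f) = 42.06 μm/a
  Cl⁻ term: 0.102·348.7^0.62·exp(0.033·73+0.04·5.6) = 53.51
  sum: 42.06 + 53.51 → r_corr = 95.56 μm/a
ISO 9223 Table 2 (carbon steel): 80 < 95.6 ≤ 200 μm/a ⇒ C5

C5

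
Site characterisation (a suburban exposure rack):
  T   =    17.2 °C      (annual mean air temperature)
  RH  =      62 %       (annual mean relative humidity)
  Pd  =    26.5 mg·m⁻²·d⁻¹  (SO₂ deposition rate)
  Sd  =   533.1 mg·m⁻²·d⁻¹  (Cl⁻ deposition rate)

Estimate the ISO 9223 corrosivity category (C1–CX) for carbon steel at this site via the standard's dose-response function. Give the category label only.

C5

carbon steel: temperature factor f = -0.054·(7.2) = -0.3888
  sulphur-dioxide contribution → 22.79 μm/a
  chloride contribution → 77.02 μm/a
  total first-year rate 99.81 μm/a
99.8 μm/a falls in (80, 200] for carbon steel → category C5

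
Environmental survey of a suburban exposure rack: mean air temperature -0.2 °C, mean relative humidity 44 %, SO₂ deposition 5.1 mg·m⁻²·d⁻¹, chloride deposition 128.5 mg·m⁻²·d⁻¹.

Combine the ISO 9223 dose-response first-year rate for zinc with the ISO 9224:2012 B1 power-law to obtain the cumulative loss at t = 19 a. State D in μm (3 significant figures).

zinc: temperature factor f = +0.038·(-10.2) = -0.3876
  sulphur-dioxide contribution → 0.1357 μm/a
  chloride contribution → 0.3896 μm/a
  total first-year rate 0.5253 μm/a
Power-law: D(19) = r_corr · 19^0.813
  D(19) = 0.5253 × 19^0.813 = 0.5253 × 10.96 = 5.755 μm

D(19) = 5.75 μm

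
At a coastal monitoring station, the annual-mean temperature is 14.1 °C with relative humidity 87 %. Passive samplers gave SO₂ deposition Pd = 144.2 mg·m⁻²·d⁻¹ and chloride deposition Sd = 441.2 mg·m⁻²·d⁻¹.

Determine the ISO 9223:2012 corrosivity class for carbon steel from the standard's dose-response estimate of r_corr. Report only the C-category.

CX

carbon steel: T>10 °C ⇒ hinge -0.054·(14.1−10) = -0.2214
  Pd branch = 1.77·Pd^0.52·e^(0.02·RH+f) = 107.2 μm/a
  Cl⁻ term: 0.102·441.2^0.62·exp(0.033·87+0.04·14.1) = 138.1
  r_corr = 107.2 + 138.1 = 245.3 μm/a
Category bounds: 200…700 μm/a bracket r_corr ⇒ CX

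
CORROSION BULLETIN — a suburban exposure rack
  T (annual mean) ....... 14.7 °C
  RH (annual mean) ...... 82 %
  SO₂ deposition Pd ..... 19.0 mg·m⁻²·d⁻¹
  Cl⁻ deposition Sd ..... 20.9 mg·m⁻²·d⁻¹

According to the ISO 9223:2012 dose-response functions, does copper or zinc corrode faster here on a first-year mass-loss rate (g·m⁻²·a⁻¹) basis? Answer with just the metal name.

copper: f(T) = -0.080·(T−10) [T>10 °C] = -0.3760
  sulphur-dioxide contribution → 0.9876 μm/a
  chloride contribution → 0.9163 μm/a
  total first-year rate 1.904 μm/a
  mass loss = 1.904 μm/a × 8.96 g/cm³ = 17.06 g·m⁻²·a⁻¹
zinc: f(T) = -0.071·(T−10) [T>10 °C] = -0.3337
  sulphur-dioxide contribution → 1.467 μm/a
  chloride contribution → 0.6654 μm/a
  ⇒ r_corr(zinc) = 2.133 μm/a
  mass loss = 2.133 μm/a × 7.14 g/cm³ = 15.23 g·m⁻²·a⁻¹
Ordering by g·m⁻²·a⁻¹: copper (17.1) > zinc (15.2)

copper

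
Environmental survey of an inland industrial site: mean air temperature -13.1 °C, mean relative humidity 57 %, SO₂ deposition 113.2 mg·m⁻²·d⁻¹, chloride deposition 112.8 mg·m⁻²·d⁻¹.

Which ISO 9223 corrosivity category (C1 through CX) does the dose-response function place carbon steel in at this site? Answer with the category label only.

C2

carbon steel: T≤10 °C ⇒ hinge +0.150·(-13.1−10) = -3.4650
  sulphur-dioxide contribution → 2.024 μm/a
  chloride contribution → 7.419 μm/a
  total first-year rate 9.444 μm/a
Category bounds: 1.3…25 μm/a bracket r_corr ⇒ C2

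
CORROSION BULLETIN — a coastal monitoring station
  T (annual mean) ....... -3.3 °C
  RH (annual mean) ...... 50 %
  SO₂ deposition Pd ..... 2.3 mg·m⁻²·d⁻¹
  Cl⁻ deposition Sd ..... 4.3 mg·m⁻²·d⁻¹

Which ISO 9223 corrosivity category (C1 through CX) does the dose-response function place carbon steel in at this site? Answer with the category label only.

C2

carbon steel: temperature factor f = +0.150·(-13.3) = -1.9950
  sulphur-dioxide contribution → 1.009 μm/a
  chloride contribution → 1.15 μm/a
  ⇒ r_corr(carbon steel) = 2.159 μm/a
Category bounds: 1.3…25 μm/a bracket r_corr ⇒ C2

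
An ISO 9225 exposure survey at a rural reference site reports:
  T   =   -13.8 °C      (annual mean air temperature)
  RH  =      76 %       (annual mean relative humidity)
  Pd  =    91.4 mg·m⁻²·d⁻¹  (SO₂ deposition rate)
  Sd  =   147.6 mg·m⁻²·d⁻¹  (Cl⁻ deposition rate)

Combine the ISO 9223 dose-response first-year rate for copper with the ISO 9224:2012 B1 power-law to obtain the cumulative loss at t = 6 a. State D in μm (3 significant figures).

D(6) = 1.27 μm

copper: f(T) = +0.126·(T−10) [T≤10 °C] = -2.9988
  SO₂ term: 0.0053·91.4^0.26·exp(0.059·76-2.9988) = 0.07571
  Sd branch = 0.01025·Sd^0.27·e^(0.036·RH+0.049·T) = 0.3097 μm/a
  r_corr = 0.07571 + 0.3097 = 0.3854 μm/a
ISO 9224: D(t) = r_corr · t^b with b = 0.667 (copper, B1)
  D(6) = 0.3854 × 6^0.667 = 0.3854 × 3.304 = 1.273 μm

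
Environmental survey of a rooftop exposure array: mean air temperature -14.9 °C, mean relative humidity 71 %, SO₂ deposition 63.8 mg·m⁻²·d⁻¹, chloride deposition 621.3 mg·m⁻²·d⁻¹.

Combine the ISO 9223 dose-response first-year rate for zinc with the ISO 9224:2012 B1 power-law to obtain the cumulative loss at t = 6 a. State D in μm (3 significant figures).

D(6) = 4.97 μm

zinc: f(T) = +0.038·(T−10) [T≤10 °C] = -0.9462
  sulphur-dioxide contribution → 0.8169 μm/a
  chloride contribution → 0.3403 μm/a
  total first-year rate 1.157 μm/a
Power-law: D(6) = r_corr · 6^0.813
  D(6) = 1.157 × 6^0.813 = 1.157 × 4.292 = 4.967 μm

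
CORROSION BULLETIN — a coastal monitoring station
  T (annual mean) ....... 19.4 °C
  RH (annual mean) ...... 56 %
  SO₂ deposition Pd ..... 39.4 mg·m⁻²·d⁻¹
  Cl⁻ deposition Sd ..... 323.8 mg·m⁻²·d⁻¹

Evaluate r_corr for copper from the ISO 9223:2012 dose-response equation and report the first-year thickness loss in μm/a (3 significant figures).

copper: f(T) = -0.080·(T−10) [T>10 °C] = -0.7520
  sulphur-dioxide contribution → 0.1768 μm/a
  chloride contribution → 0.9481 μm/a
  total first-year rate 1.125 μm/a

r_corr = 1.12 μm/a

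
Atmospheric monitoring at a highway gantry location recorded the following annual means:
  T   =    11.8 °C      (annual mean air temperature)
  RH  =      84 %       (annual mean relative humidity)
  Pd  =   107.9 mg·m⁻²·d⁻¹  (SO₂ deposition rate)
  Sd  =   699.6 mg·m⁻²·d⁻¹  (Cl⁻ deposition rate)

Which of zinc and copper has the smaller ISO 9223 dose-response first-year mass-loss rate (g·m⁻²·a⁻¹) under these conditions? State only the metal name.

zinc: f(T) = -0.071·(T−10) [T>10 °C] = -0.1278
  SO₂ term: 0.0129·107.9^0.44·exp(0.046·84-0.1278) = 4.244
  Sd branch = 0.0175·Sd^0.57·e^(0.008·RH+0.085·T) = 3.909 μm/a
  r_corr = 4.244 + 3.909 = 8.152 μm/a
  mass loss = 8.152 μm/a × 7.14 g/cm³ = 58.21 g·m⁻²·a⁻¹
copper: T>10 °C ⇒ hinge -0.080·(11.8−10) = -0.1440
  SO₂ term: 0.0053·107.9^0.26·exp(0.059·84-0.1440) = 2.201
  Sd branch = 0.01025·Sd^0.27·e^(0.036·RH+0.049·T) = 2.204 μm/a
  r_corr = 2.201 + 2.204 = 4.406 μm/a
  mass loss = 4.406 μm/a × 8.96 g/cm³ = 39.47 g·m⁻²·a⁻¹
Ordering by g·m⁻²·a⁻¹: zinc (58.2) > copper (39.5)

copper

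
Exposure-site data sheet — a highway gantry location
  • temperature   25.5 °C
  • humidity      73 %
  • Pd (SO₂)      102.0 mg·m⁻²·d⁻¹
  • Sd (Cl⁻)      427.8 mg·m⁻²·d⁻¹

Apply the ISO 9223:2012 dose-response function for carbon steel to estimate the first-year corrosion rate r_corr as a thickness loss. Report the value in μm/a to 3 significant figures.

r_corr = 171 μm/a

carbon steel: temperature factor f = -0.054·(15.5) = -0.8370
  SO₂ term: 1.77·102.0^0.52·exp(0.02·73-0.8370) = 36.56
  Cl⁻ term: 0.102·427.8^0.62·exp(0.033·73+0.04·25.5) = 134.6
  sum: 36.56 + 134.6 → r_corr = 171.2 μm/a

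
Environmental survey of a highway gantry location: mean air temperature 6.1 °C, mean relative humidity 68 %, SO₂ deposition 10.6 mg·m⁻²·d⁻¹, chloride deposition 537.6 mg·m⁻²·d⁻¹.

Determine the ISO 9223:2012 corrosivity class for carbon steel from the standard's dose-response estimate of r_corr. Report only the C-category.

carbon steel: T≤10 °C ⇒ hinge +0.150·(6.1−10) = -0.5850
  Pd branch = 1.77·Pd^0.52·e^(0.02·RH+f) = 13.11 μm/a
  Sd branch = 0.102·Sd^0.62·e^(0.033·RH+0.04·T) = 60.54 μm/a
  sum: 13.11 + 60.54 → r_corr = 73.65 μm/a
Category bounds: 50…80 μm/a bracket r_corr ⇒ C4

C4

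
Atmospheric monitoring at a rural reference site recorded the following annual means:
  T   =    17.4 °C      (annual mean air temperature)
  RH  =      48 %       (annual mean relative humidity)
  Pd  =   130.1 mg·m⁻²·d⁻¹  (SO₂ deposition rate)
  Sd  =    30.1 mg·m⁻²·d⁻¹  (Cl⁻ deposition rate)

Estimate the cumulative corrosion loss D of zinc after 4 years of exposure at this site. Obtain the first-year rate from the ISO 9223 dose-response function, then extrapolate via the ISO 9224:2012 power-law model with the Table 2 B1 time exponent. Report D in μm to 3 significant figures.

zinc: f(T) = -0.071·(T−10) [T>10 °C] = -0.5254
  Pd branch = 0.0129·Pd^0.44·e^(0.046·RH+f) = 0.591 μm/a
  Sd branch = 0.0175·Sd^0.57·e^(0.008·RH+0.085·T) = 0.7851 μm/a
  r_corr = 0.591 + 0.7851 = 1.376 μm/a
Long-term exponent b (ISO 9224 Table 2, B1) = 0.813
  D(4) = 1.376 × 4^0.813 = 1.376 × 3.087 = 4.247 μm

D(4) = 4.25 μm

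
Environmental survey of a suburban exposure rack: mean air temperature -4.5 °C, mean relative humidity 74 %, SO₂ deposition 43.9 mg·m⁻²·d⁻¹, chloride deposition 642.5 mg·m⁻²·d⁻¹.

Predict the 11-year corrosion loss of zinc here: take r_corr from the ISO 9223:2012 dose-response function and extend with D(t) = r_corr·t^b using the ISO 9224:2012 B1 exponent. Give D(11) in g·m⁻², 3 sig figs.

zinc: T≤10 °C ⇒ hinge +0.038·(-4.5−10) = -0.5510
  SO₂ term: 0.0129·43.9^0.44·exp(0.046·74-0.5510) = 1.181
  Sd branch = 0.0175·Sd^0.57·e^(0.008·RH+0.085·T) = 0.86 μm/a
  sum: 1.181 + 0.86 → r_corr = 2.041 μm/a
Long-term exponent b (ISO 9224 Table 2, B1) = 0.813
  D(11) = 2.041 × 11^0.813 = 2.041 × 7.025 = 14.34 μm
  Mass loss = 14.34 μm × 7.14 g/cm³ = 102.4 g·m⁻²

D(11) = 102 g·m⁻²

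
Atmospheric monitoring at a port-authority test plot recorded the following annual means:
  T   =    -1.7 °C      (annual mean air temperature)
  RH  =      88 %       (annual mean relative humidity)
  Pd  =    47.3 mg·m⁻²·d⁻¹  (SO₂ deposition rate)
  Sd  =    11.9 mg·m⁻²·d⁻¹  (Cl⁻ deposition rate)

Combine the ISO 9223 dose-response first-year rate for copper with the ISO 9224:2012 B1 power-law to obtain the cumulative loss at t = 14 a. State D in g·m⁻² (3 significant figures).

D(14) = 53.8 g·m⁻²

copper: T≤10 °C ⇒ hinge +0.126·(-1.7−10) = -1.4742
  sulphur-dioxide contribution → 0.5948 μm/a
  chloride contribution → 0.4373 μm/a
  total first-year rate 1.032 μm/a
Power-law: D(14) = r_corr · 14^0.667
  D(14) = 1.032 × 14^0.667 = 1.032 × 5.814 = 6 μm
  Mass loss = 6 μm × 8.96 g/cm³ = 53.76 g·m⁻²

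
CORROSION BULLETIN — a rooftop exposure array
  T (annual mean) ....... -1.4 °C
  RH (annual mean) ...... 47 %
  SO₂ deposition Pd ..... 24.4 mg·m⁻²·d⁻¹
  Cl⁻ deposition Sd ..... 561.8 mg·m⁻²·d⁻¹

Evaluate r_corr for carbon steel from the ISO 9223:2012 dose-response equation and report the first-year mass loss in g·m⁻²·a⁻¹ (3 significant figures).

carbon steel: temperature factor f = +0.150·(-11.4) = -1.7100
  SO₂ term: 1.77·24.4^0.52·exp(0.02·47-1.7100) = 4.315
  Cl⁻ term: 0.102·561.8^0.62·exp(0.033·47+0.04·-1.4) = 23.05
  sum: 4.315 + 23.05 → r_corr = 27.36 μm/a
Convert to mass loss: 27.36 μm/a × 7.85 g/cm³ = 214.8 g·m⁻²·a⁻¹

r_corr = 215 g·m⁻²·a⁻¹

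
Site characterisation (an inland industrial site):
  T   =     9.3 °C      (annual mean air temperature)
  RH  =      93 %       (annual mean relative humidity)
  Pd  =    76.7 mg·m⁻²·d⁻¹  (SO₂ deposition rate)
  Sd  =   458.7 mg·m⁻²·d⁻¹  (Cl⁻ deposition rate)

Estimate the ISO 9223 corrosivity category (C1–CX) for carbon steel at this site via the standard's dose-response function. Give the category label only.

CX

carbon steel: temperature factor f = +0.150·(-0.7) = -0.1050
  SO₂ term: 1.77·76.7^0.52·exp(0.02·93-0.1050) = 97.78
  Cl⁻ term: 0.102·458.7^0.62·exp(0.033·93+0.04·9.3) = 142.3
  r_corr = 97.78 + 142.3 = 240.1 μm/a
ISO 9223 Table 2 (carbon steel): 200 < 240 ≤ 700 μm/a ⇒ CX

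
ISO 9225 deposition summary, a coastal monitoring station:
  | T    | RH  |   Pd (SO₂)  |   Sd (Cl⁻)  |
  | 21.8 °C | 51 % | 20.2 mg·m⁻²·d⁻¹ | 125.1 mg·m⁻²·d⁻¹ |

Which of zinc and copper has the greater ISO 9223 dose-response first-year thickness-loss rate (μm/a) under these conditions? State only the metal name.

zinc

zinc: temperature factor f = -0.071·(11.8) = -0.8378
  sulphur-dioxide contribution → 0.2187 μm/a
  chloride contribution → 2.633 μm/a
  ⇒ r_corr(zinc) = 2.852 μm/a
copper: T>10 °C ⇒ hinge -0.080·(21.8−10) = -0.9440
  sulphur-dioxide contribution → 0.0913 μm/a
  chloride contribution → 0.6891 μm/a
  total first-year rate 0.7804 μm/a
Ordering by μm/a: zinc (2.85) > copper (0.78)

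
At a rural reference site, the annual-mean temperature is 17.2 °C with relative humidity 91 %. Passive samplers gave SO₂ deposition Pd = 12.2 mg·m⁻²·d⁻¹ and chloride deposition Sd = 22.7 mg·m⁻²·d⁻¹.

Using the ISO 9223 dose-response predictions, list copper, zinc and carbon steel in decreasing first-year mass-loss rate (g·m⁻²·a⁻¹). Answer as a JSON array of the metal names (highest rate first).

copper: temperature factor f = -0.080·(7.2) = -0.5760
  sulphur-dioxide contribution → 1.225 μm/a
  chloride contribution → 1.464 μm/a
  total first-year rate 2.69 μm/a
  mass loss = 2.69 μm/a × 8.96 g/cm³ = 24.1 g·m⁻²·a⁻¹
zinc: f(T) = -0.071·(T−10) [T>10 °C] = -0.5112
  sulphur-dioxide contribution → 1.529 μm/a
  chloride contribution → 0.927 μm/a
  total first-year rate 2.456 μm/a
  mass loss = 2.456 μm/a × 7.14 g/cm³ = 17.54 g·m⁻²·a⁻¹
carbon steel: temperature factor f = -0.054·(7.2) = -0.3888
  sulphur-dioxide contribution → 27.19 μm/a
  chloride contribution → 28.33 μm/a
  total first-year rate 55.53 μm/a
  mass loss = 55.53 μm/a × 7.85 g/cm³ = 435.9 g·m⁻²·a⁻¹
Ordering by g·m⁻²·a⁻¹: carbon steel (436) > copper (24.1) > zinc (17.5)

["carbon steel", "copper", "zinc"]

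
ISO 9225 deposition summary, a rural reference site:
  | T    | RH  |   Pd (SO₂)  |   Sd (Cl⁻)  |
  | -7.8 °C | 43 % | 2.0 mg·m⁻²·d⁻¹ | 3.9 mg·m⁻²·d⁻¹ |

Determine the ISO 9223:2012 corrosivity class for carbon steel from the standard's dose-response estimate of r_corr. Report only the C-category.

C1

carbon steel: f(T) = +0.150·(T−10) [T≤10 °C] = -2.6700
  sulphur-dioxide contribution → 0.4154 μm/a
  chloride contribution → 0.7175 μm/a
  total first-year rate 1.133 μm/a
1.13 μm/a falls in (0, 1.3] for carbon steel → category C1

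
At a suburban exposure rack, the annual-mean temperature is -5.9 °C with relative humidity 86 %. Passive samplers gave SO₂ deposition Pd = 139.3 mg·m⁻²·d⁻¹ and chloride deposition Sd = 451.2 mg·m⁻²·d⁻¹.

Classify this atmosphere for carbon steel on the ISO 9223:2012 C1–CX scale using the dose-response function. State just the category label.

carbon steel: temperature factor f = +0.150·(-15.9) = -2.3850
  sulphur-dioxide contribution → 11.86 μm/a
  chloride contribution → 60.86 μm/a
  total first-year rate 72.72 μm/a
ISO 9223 Table 2 (carbon steel): 50 < 72.7 ≤ 80 μm/a ⇒ C4

C4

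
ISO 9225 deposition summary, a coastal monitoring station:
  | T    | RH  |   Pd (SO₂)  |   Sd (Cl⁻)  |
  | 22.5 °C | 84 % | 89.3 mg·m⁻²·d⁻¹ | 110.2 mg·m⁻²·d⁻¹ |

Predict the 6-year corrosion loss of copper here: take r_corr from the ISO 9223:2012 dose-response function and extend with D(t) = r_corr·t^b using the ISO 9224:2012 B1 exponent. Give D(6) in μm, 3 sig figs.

D(6) = 10.4 μm

copper: T>10 °C ⇒ hinge -0.080·(22.5−10) = -1.0000
  sulphur-dioxide contribution → 0.8904 μm/a
  chloride contribution → 2.261 μm/a
  total first-year rate 3.151 μm/a
Long-term exponent b (ISO 9224 Table 2, B1) = 0.667
  D(6) = 3.151 × 6^0.667 = 3.151 × 3.304 = 10.41 μm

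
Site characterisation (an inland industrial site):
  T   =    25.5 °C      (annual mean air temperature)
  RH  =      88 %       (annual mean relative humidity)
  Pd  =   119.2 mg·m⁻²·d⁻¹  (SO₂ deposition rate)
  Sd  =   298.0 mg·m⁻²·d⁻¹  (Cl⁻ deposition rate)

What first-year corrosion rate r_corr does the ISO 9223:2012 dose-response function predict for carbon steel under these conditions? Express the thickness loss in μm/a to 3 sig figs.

carbon steel: T>10 °C ⇒ hinge -0.054·(25.5−10) = -0.8370
  SO₂ term: 1.77·119.2^0.52·exp(0.02·88-0.8370) = 53.52
  Cl⁻ term: 0.102·298.0^0.62·exp(0.033·88+0.04·25.5) = 176.5
  sum: 53.52 + 176.5 → r_corr = 230 μm/a

r_corr = 230 μm/a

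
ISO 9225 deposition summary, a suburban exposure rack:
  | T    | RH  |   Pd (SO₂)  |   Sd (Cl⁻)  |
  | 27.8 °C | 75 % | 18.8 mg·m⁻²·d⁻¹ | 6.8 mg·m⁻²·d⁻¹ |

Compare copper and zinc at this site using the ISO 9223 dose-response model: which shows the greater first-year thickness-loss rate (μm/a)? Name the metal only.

copper: temperature factor f = -0.080·(17.8) = -1.4240
  SO₂ term: 0.0053·18.8^0.26·exp(0.059·75-1.4240) = 0.2285
  Sd branch = 0.01025·Sd^0.27·e^(0.036·RH+0.049·T) = 0.9993 μm/a
  r_corr = 0.2285 + 0.9993 = 1.228 μm/a
zinc: T>10 °C ⇒ hinge -0.071·(27.8−10) = -1.2638
  Pd branch = 0.0129·Pd^0.44·e^(0.046·RH+f) = 0.4175 μm/a
  Cl⁻ term: 0.0175·6.8^0.57·exp(0.008·75+0.085·27.8) = 1.01
  r_corr = 0.4175 + 1.01 = 1.428 μm/a
Ordering by μm/a: zinc (1.43) > copper (1.23)

zinc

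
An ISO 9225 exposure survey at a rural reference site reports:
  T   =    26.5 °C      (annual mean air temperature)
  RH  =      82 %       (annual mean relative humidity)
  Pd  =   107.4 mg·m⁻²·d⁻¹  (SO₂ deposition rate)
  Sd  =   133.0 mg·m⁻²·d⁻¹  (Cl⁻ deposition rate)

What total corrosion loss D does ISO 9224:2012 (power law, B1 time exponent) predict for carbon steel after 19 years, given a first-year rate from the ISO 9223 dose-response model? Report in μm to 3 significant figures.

carbon steel: T>10 °C ⇒ hinge -0.054·(26.5−10) = -0.8910
  SO₂ term: 1.77·107.4^0.52·exp(0.02·82-0.8910) = 42.6
  Sd branch = 0.102·Sd^0.62·e^(0.033·RH+0.04·T) = 91.4 μm/a
  sum: 42.6 + 91.4 → r_corr = 134 μm/a
ISO 9224: D(t) = r_corr · t^b with b = 0.523 (carbon steel, B1)
  D(19) = 134 × 19^0.523 = 134 × 4.664 = 625 μm

D(19) = 625 μm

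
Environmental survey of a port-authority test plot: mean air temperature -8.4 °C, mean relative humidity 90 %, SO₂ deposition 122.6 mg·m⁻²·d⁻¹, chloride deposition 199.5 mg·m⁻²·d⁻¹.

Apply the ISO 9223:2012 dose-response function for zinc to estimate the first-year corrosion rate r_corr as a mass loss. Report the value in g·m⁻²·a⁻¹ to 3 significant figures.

zinc: f(T) = +0.038·(T−10) [T≤10 °C] = -0.6992
  SO₂ term: 0.0129·122.6^0.44·exp(0.046·90-0.6992) = 3.341
  Cl⁻ term: 0.0175·199.5^0.57·exp(0.008·90+0.085·-8.4) = 0.3603
  sum: 3.341 + 0.3603 → r_corr = 3.701 μm/a
Convert to mass loss: 3.701 μm/a × 7.14 g/cm³ = 26.43 g·m⁻²·a⁻¹

r_corr = 26.4 g·m⁻²·a⁻¹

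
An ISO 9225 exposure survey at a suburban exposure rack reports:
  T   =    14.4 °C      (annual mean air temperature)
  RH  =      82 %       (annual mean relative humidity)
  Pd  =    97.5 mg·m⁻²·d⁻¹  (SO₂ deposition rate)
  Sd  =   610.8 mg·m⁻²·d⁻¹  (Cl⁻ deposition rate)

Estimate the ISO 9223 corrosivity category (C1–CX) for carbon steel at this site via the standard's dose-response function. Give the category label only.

carbon steel: temperature factor f = -0.054·(4.4) = -0.2376
  SO₂ term: 1.77·97.5^0.52·exp(0.02·82-0.2376) = 77.86
  Cl⁻ term: 0.102·610.8^0.62·exp(0.033·82+0.04·14.4) = 144.9
  r_corr = 77.86 + 144.9 = 222.8 μm/a
Category bounds: 200…700 μm/a bracket r_corr ⇒ CX

CX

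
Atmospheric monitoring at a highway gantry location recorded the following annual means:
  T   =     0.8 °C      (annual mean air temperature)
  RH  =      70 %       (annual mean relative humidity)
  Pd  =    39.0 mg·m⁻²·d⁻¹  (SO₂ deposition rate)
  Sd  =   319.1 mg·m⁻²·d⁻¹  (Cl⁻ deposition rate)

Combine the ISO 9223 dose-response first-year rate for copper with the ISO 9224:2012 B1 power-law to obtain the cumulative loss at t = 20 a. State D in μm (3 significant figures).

D(20) = 6.61 μm

copper: T≤10 °C ⇒ hinge +0.126·(0.8−10) = -1.1592
  sulphur-dioxide contribution → 0.268 μm/a
  chloride contribution → 0.6284 μm/a
  total first-year rate 0.8964 μm/a
Power-law: D(20) = r_corr · 20^0.667
  D(20) = 0.8964 × 20^0.667 = 0.8964 × 7.375 = 6.611 μm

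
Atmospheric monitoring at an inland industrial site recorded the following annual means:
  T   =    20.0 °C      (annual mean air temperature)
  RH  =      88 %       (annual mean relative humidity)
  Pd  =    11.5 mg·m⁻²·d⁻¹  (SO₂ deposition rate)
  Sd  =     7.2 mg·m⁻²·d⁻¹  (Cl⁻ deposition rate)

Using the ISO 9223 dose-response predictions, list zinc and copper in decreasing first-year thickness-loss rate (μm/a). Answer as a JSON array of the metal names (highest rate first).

["copper", "zinc"]

zinc: temperature factor f = -0.071·(10.0) = -0.7100
  sulphur-dioxide contribution → 1.064 μm/a
  chloride contribution → 0.5967 μm/a
  ⇒ r_corr(zinc) = 1.661 μm/a
copper: T>10 °C ⇒ hinge -0.080·(20.0−10) = -0.8000
  sulphur-dioxide contribution → 0.8081 μm/a
  chloride contribution → 1.106 μm/a
  total first-year rate 1.914 μm/a
Ordering by μm/a: copper (1.91) > zinc (1.66)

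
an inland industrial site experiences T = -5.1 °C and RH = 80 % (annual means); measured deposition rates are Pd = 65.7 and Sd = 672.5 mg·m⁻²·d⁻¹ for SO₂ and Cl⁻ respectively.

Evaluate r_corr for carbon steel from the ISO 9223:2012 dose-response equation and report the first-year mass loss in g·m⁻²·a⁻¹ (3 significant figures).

r_corr = 581 g·m⁻²·a⁻¹

carbon steel: T≤10 °C ⇒ hinge +0.150·(-5.1−10) = -2.2650
  sulphur-dioxide contribution → 8.022 μm/a
  chloride contribution → 66.03 μm/a
  total first-year rate 74.05 μm/a
Convert to mass loss: 74.05 μm/a × 7.85 g/cm³ = 581.3 g·m⁻²·a⁻¹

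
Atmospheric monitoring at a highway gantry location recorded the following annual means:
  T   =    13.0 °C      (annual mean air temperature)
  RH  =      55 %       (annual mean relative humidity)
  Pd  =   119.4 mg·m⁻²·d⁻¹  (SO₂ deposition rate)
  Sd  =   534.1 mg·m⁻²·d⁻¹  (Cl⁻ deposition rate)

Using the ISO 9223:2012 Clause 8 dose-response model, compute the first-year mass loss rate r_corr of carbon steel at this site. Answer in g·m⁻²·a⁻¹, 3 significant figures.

carbon steel: temperature factor f = -0.054·(3.0) = -0.1620
  SO₂ term: 1.77·119.4^0.52·exp(0.02·55-0.1620) = 54.37
  Sd branch = 0.102·Sd^0.62·e^(0.033·RH+0.04·T) = 51.74 μm/a
  r_corr = 54.37 + 51.74 = 106.1 μm/a
Convert to mass loss: 106.1 μm/a × 7.85 g/cm³ = 833 g·m⁻²·a⁻¹

r_corr = 833 g·m⁻²·a⁻¹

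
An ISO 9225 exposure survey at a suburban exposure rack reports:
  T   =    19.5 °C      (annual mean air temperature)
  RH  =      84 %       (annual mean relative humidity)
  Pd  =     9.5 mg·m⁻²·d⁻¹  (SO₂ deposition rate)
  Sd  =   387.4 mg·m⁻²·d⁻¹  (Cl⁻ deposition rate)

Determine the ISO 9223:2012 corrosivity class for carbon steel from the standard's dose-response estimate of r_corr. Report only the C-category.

C5

carbon steel: temperature factor f = -0.054·(9.5) = -0.5130
  SO₂ term: 1.77·9.5^0.52·exp(0.02·84-0.5130) = 18.33
  Cl⁻ term: 0.102·387.4^0.62·exp(0.033·84+0.04·19.5) = 143.2
  r_corr = 18.33 + 143.2 = 161.5 μm/a
Category bounds: 80…200 μm/a bracket r_corr ⇒ C5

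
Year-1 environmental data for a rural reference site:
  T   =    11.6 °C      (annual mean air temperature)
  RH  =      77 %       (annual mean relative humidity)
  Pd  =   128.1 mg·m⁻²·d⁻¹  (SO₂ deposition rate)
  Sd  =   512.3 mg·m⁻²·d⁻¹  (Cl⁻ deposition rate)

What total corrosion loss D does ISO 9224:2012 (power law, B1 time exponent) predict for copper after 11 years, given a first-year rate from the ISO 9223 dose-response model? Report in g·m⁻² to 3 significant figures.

D(11) = 138 g·m⁻²

copper: f(T) = -0.080·(T−10) [T>10 °C] = -0.1280
  SO₂ term: 0.0053·128.1^0.26·exp(0.059·77-0.1280) = 1.548
  Cl⁻ term: 0.01025·512.3^0.27·exp(0.036·77+0.049·11.6) = 1.56
  r_corr = 1.548 + 1.56 = 3.107 μm/a
Power-law: D(11) = r_corr · 11^0.667
  D(11) = 3.107 × 11^0.667 = 3.107 × 4.95 = 15.38 μm
  Mass loss = 15.38 μm × 8.96 g/cm³ = 137.8 g·m⁻²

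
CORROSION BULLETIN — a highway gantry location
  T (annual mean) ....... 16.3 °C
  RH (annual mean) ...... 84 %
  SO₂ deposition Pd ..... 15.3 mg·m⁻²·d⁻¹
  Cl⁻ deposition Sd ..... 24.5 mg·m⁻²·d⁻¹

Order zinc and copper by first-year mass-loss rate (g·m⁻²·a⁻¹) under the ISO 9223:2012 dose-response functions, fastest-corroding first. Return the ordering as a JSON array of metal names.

["copper", "zinc"]

zinc: T>10 °C ⇒ hinge -0.071·(16.3−10) = -0.4473
  Pd branch = 0.0129·Pd^0.44·e^(0.046·RH+f) = 1.305 μm/a
  Sd branch = 0.0175·Sd^0.57·e^(0.008·RH+0.085·T) = 0.8481 μm/a
  r_corr = 1.305 + 0.8481 = 2.153 μm/a
  mass loss = 2.153 μm/a × 7.14 g/cm³ = 15.37 g·m⁻²·a⁻¹
copper: T>10 °C ⇒ hinge -0.080·(16.3−10) = -0.5040
  SO₂ term: 0.0053·15.3^0.26·exp(0.059·84-0.5040) = 0.9242
  Sd branch = 0.01025·Sd^0.27·e^(0.036·RH+0.049·T) = 1.112 μm/a
  sum: 0.9242 + 1.112 → r_corr = 2.036 μm/a
  mass loss = 2.036 μm/a × 8.96 g/cm³ = 18.24 g·m⁻²·a⁻¹
Ordering by g·m⁻²·a⁻¹: copper (18.2) > zinc (15.4)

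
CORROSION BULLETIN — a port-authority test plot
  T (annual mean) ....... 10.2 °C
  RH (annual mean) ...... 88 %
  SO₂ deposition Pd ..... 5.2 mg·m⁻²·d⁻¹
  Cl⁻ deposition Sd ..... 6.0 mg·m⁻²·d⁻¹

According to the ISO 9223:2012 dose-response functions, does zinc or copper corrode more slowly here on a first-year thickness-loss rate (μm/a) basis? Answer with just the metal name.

zinc: temperature factor f = -0.071·(0.2) = -0.0142
  Pd branch = 0.0129·Pd^0.44·e^(0.046·RH+f) = 1.505 μm/a
  Sd branch = 0.0175·Sd^0.57·e^(0.008·RH+0.085·T) = 0.2338 μm/a
  r_corr = 1.505 + 0.2338 = 1.739 μm/a
copper: T>10 °C ⇒ hinge -0.080·(10.2−10) = -0.0160
  SO₂ term: 0.0053·5.2^0.26·exp(0.059·88-0.0160) = 1.44
  Sd branch = 0.01025·Sd^0.27·e^(0.036·RH+0.049·T) = 0.6512 μm/a
  sum: 1.44 + 0.6512 → r_corr = 2.091 μm/a
Ordering by μm/a: copper (2.09) > zinc (1.74)

zinc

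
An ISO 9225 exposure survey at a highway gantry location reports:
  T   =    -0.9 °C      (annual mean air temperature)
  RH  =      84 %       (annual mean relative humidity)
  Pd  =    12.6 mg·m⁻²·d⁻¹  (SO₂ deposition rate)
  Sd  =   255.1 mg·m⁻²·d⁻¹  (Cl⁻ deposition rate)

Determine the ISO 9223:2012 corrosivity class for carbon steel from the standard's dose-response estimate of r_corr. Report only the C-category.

C4

carbon steel: temperature factor f = +0.150·(-10.9) = -1.6350
  SO₂ term: 1.77·12.6^0.52·exp(0.02·84-1.6350) = 6.914
  Cl⁻ term: 0.102·255.1^0.62·exp(0.033·84+0.04·-0.9) = 48.86
  sum: 6.914 + 48.86 → r_corr = 55.78 μm/a
Category bounds: 50…80 μm/a bracket r_corr ⇒ C4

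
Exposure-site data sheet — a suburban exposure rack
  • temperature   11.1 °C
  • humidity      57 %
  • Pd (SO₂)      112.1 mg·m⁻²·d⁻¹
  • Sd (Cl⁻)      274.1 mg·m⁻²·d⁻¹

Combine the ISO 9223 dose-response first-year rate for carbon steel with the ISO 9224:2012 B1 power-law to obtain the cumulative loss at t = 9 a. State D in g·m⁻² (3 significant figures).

carbon steel: T>10 °C ⇒ hinge -0.054·(11.1−10) = -0.0594
  sulphur-dioxide contribution → 60.68 μm/a
  chloride contribution → 33.87 μm/a
  ⇒ r_corr(carbon steel) = 94.55 μm/a
Long-term exponent b (ISO 9224 Table 2, B1) = 0.523
  D(9) = 94.55 × 9^0.523 = 94.55 × 3.156 = 298.4 μm
  Mass loss = 298.4 μm × 7.85 g/cm³ = 2342 g·m⁻²

D(9) = 2.34e+03 g·m⁻²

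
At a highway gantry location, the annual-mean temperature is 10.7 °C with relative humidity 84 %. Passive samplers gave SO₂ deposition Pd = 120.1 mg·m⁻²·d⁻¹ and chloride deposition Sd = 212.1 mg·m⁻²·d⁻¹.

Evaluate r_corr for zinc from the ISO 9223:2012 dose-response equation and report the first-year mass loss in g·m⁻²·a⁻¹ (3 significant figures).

r_corr = 47.2 g·m⁻²·a⁻¹

zinc: f(T) = -0.071·(T−10) [T>10 °C] = -0.0497
  SO₂ term: 0.0129·120.1^0.44·exp(0.046·84-0.0497) = 4.81
  Sd branch = 0.0175·Sd^0.57·e^(0.008·RH+0.085·T) = 1.803 μm/a
  r_corr = 4.81 + 1.803 = 6.613 μm/a
Convert to mass loss: 6.613 μm/a × 7.14 g/cm³ = 47.21 g·m⁻²·a⁻¹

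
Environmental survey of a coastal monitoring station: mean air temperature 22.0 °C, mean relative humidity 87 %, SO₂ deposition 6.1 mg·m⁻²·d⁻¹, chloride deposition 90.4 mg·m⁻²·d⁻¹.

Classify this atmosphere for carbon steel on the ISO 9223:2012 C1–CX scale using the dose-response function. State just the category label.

carbon steel: temperature factor f = -0.054·(12.0) = -0.6480
  Pd branch = 1.77·Pd^0.52·e^(0.02·RH+f) = 13.51 μm/a
  Sd branch = 0.102·Sd^0.62·e^(0.033·RH+0.04·T) = 70.87 μm/a
  r_corr = 13.51 + 70.87 = 84.38 μm/a
84.4 μm/a falls in (80, 200] for carbon steel → category C5

C5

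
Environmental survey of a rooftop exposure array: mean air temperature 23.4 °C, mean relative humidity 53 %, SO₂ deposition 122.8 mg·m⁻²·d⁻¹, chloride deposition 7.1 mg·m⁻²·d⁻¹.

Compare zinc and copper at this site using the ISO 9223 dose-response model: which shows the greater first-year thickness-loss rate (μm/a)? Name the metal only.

zinc

zinc: T>10 °C ⇒ hinge -0.071·(23.4−10) = -0.9514
  sulphur-dioxide contribution → 0.4737 μm/a
  chloride contribution → 0.5973 μm/a
  ⇒ r_corr(zinc) = 1.071 μm/a
copper: f(T) = -0.080·(T−10) [T>10 °C] = -1.0720
  sulphur-dioxide contribution → 0.1445 μm/a
  chloride contribution → 0.3691 μm/a
  total first-year rate 0.5136 μm/a
Ordering by μm/a: zinc (1.07) > copper (0.514)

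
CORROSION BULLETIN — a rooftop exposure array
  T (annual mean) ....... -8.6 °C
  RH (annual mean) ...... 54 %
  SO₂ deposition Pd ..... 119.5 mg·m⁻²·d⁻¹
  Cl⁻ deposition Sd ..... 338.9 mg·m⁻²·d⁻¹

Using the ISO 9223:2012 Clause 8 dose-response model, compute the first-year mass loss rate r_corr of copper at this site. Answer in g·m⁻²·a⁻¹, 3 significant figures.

copper: f(T) = +0.126·(T−10) [T≤10 °C] = -2.3436
  Pd branch = 0.0053·Pd^0.26·e^(0.059·RH+f) = 0.04268 μm/a
  Cl⁻ term: 0.01025·338.9^0.27·exp(0.036·54+0.049·-8.6) = 0.2265
  r_corr = 0.04268 + 0.2265 = 0.2692 μm/a
Convert to mass loss: 0.2692 μm/a × 8.96 g/cm³ = 2.412 g·m⁻²·a⁻¹

r_corr = 2.41 g·m⁻²·a⁻¹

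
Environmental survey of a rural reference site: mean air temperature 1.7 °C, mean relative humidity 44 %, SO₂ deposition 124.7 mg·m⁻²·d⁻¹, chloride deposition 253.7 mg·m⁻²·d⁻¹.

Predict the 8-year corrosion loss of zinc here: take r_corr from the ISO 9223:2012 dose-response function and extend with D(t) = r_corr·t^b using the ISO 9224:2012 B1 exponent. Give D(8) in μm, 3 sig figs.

D(8) = 6.89 μm

zinc: f(T) = +0.038·(T−10) [T≤10 °C] = -0.3154
  sulphur-dioxide contribution → 0.5954 μm/a
  chloride contribution → 0.6747 μm/a
  ⇒ r_corr(zinc) = 1.27 μm/a
Long-term exponent b (ISO 9224 Table 2, B1) = 0.813
  D(8) = 1.27 × 8^0.813 = 1.27 × 5.423 = 6.887 μm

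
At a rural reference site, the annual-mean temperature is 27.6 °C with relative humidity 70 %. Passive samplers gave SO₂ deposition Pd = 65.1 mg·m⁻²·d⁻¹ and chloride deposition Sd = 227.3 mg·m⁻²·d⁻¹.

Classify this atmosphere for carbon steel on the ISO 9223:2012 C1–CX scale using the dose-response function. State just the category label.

C5

carbon steel: temperature factor f = -0.054·(17.6) = -0.9504
  sulphur-dioxide contribution → 24.34 μm/a
  chloride contribution → 89.61 μm/a
  total first-year rate 114 μm/a
114 μm/a falls in (80, 200] for carbon steel → category C5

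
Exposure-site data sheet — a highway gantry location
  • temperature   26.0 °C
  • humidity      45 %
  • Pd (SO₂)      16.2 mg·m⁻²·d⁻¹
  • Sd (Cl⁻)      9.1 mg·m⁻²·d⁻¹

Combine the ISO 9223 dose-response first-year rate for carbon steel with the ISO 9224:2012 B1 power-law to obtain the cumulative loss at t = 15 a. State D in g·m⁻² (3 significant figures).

D(15) = 415 g·m⁻²

carbon steel: f(T) = -0.054·(T−10) [T>10 °C] = -0.8640
  sulphur-dioxide contribution → 7.808 μm/a
  chloride contribution → 5.01 μm/a
  ⇒ r_corr(carbon steel) = 12.82 μm/a
Long-term exponent b (ISO 9224 Table 2, B1) = 0.523
  D(15) = 12.82 × 15^0.523 = 12.82 × 4.122 = 52.83 μm
  Mass loss = 52.83 μm × 7.85 g/cm³ = 414.7 g·m⁻²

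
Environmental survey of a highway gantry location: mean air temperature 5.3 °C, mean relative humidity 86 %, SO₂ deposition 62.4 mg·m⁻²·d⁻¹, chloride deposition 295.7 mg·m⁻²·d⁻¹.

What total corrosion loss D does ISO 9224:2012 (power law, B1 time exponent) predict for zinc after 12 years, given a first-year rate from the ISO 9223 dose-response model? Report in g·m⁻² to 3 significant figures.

zinc: temperature factor f = +0.038·(-4.7) = -0.1786
  Pd branch = 0.0129·Pd^0.44·e^(0.046·RH+f) = 3.475 μm/a
  Sd branch = 0.0175·Sd^0.57·e^(0.008·RH+0.085·T) = 1.399 μm/a
  r_corr = 3.475 + 1.399 = 4.874 μm/a
ISO 9224: D(t) = r_corr · t^b with b = 0.813 (zinc, B1)
  D(12) = 4.874 × 12^0.813 = 4.874 × 7.54 = 36.75 μm
  Mass loss = 36.75 μm × 7.14 g/cm³ = 262.4 g·m⁻²

D(12) = 262 g·m⁻²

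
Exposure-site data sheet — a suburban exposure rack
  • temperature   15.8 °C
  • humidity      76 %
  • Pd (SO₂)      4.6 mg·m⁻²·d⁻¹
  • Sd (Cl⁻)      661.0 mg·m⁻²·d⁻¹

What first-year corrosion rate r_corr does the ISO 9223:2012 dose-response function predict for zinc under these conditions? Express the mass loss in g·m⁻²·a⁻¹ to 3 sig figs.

r_corr = 39.5 g·m⁻²·a⁻¹

zinc: f(T) = -0.071·(T−10) [T>10 °C] = -0.4118
  SO₂ term: 0.0129·4.6^0.44·exp(0.046·76-0.4118) = 0.5516
  Cl⁻ term: 0.0175·661.0^0.57·exp(0.008·76+0.085·15.8) = 4.987
  r_corr = 0.5516 + 4.987 = 5.539 μm/a
Convert to mass loss: 5.539 μm/a × 7.14 g/cm³ = 39.55 g·m⁻²·a⁻¹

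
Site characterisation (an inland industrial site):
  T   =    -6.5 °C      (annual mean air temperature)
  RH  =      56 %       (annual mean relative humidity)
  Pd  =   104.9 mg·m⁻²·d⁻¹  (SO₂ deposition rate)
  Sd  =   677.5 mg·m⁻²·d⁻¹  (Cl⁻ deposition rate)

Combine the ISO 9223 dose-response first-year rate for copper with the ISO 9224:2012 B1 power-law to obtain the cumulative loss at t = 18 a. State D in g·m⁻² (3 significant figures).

D(18) = 23.8 g·m⁻²

copper: f(T) = +0.126·(T−10) [T≤10 °C] = -2.0790
  sulphur-dioxide contribution → 0.06049 μm/a
  chloride contribution → 0.3253 μm/a
  ⇒ r_corr(copper) = 0.3858 μm/a
ISO 9224: D(t) = r_corr · t^b with b = 0.667 (copper, B1)
  D(18) = 0.3858 × 18^0.667 = 0.3858 × 6.875 = 2.652 μm
  Mass loss = 2.652 μm × 8.96 g/cm³ = 23.76 g·m⁻²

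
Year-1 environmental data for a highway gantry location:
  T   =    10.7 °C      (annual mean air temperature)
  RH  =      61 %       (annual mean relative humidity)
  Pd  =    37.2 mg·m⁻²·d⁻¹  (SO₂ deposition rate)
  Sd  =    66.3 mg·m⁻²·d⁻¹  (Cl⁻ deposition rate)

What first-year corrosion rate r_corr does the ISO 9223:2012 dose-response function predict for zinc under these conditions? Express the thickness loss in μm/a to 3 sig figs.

zinc: T>10 °C ⇒ hinge -0.071·(10.7−10) = -0.0497
  SO₂ term: 0.0129·37.2^0.44·exp(0.046·61-0.0497) = 0.997
  Cl⁻ term: 0.0175·66.3^0.57·exp(0.008·61+0.085·10.7) = 0.7731
  r_corr = 0.997 + 0.7731 = 1.77 μm/a

r_corr = 1.77 μm/a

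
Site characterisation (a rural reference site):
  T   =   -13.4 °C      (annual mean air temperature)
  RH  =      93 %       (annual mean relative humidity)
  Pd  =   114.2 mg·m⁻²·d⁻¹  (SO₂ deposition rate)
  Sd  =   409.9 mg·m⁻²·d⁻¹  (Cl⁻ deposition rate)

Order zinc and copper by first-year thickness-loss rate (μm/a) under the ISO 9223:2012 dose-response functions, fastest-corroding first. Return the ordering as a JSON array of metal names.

["zinc", "copper"]

zinc: f(T) = +0.038·(T−10) [T≤10 °C] = -0.8892
  sulphur-dioxide contribution → 3.074 μm/a
  chloride contribution → 0.3637 μm/a
  ⇒ r_corr(zinc) = 3.438 μm/a
copper: f(T) = +0.126·(T−10) [T≤10 °C] = -2.9484
  sulphur-dioxide contribution → 0.23 μm/a
  chloride contribution → 0.7674 μm/a
  total first-year rate 0.9974 μm/a
Ordering by μm/a: zinc (3.44) > copper (0.997)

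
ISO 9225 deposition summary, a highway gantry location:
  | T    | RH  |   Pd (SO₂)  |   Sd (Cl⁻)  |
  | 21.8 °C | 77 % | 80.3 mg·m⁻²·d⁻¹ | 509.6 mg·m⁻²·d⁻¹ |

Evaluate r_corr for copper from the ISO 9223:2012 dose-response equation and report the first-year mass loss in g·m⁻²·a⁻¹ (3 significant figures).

r_corr = 28.4 g·m⁻²·a⁻¹

copper: f(T) = -0.080·(T−10) [T>10 °C] = -0.9440
  sulphur-dioxide contribution → 0.6061 μm/a
  chloride contribution → 2.567 μm/a
  total first-year rate 3.173 μm/a
Convert to mass loss: 3.173 μm/a × 8.96 g/cm³ = 28.43 g·m⁻²·a⁻¹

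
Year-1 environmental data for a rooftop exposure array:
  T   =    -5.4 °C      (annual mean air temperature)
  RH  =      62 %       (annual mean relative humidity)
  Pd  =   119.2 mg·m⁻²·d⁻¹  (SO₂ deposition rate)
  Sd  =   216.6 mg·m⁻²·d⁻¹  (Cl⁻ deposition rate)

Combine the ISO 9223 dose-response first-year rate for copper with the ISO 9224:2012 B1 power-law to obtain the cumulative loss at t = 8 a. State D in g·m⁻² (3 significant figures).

copper: T≤10 °C ⇒ hinge +0.126·(-5.4−10) = -1.9404
  sulphur-dioxide contribution → 0.1023 μm/a
  chloride contribution → 0.3132 μm/a
  ⇒ r_corr(copper) = 0.4155 μm/a
ISO 9224: D(t) = r_corr · t^b with b = 0.667 (copper, B1)
  D(8) = 0.4155 × 8^0.667 = 0.4155 × 4.003 = 1.663 μm
  Mass loss = 1.663 μm × 8.96 g/cm³ = 14.9 g·m⁻²

D(8) = 14.9 g·m⁻²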